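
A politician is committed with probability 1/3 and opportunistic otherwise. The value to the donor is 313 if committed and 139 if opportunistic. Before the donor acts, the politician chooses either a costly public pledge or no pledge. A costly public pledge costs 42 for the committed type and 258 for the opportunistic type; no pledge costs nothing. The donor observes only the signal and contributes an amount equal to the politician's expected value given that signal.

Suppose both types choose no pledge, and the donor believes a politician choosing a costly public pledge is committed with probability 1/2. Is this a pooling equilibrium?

On the equilibrium path (no pledge) the donor holds the prior 1/3 and pays 1/3·313 + 2/3·139 = 197. Off-path (pledge) belief 1/2 gives 1/2·313 + 1/2·139 = 226.
Committed: no pledge gives 197 − 0 = 197; pledge gives 226 − 42 = 184. Stays. ✓
Opportunistic: no pledge gives 197 − 0 = 197; pledge gives 226 − 258 = -32. Stays. ✓
Beliefs are Bayes-consistent on-path and both types best-respond.

Yes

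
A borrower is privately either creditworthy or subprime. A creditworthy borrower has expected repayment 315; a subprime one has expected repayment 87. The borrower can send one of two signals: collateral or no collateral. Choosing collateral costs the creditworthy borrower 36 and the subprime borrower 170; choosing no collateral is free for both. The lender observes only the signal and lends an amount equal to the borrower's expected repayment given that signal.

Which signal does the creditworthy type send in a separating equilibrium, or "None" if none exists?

Try creditworthy → collateral, subprime → no collateral:
  Under separation the lender infers type exactly: collateral → creditworthy (pays 315), no collateral → subprime (pays 87).
  Creditworthy: collateral gives 315 − 36 = 279; no collateral gives 87 − 0 = 87. No deviation. ✓
  Subprime: no collateral gives 87 − 0 = 87; collateral gives 315 − 170 = 145. Would deviate. ✗
Try creditworthy → no collateral, subprime → collateral:
  Under separation the lender infers type exactly: no collateral → creditworthy (pays 315), collateral → subprime (pays 87).
  Creditworthy: no collateral gives 315 − 0 = 315; collateral gives 87 − 36 = 51. No deviation. ✓
  Subprime: collateral gives 87 − 170 = -83; no collateral gives 315 − 0 = 315. Would deviate. ✗
Neither assignment is incentive-compatible.

None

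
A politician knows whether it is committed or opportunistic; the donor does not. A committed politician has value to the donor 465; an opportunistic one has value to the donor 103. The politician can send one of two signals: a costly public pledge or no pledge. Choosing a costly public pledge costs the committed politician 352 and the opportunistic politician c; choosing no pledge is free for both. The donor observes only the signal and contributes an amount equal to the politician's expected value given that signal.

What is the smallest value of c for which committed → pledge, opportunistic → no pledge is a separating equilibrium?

362

Under separation: pledge → committed (pays 465); no pledge → opportunistic (pays 103).
Committed: 465 − 352 = 113 ≥ 103 − 0 = 103. Holds regardless of c. ✓
Opportunistic: 103 − 0 ≥ 465 − c, so c ≥ 465 − 103 = 362.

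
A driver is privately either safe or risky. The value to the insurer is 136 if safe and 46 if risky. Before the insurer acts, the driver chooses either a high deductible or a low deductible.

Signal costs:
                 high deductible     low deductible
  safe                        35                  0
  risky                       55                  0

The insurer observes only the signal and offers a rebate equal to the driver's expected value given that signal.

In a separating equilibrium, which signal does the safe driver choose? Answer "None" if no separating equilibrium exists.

None

Try safe → high deductible, risky → low deductible:
  If types separate, high deductible earns payment 136 and low deductible earns 46.
  Safe: high deductible gives 136 − 35 = 101; low deductible gives 46 − 0 = 46. No deviation. ✓
  Risky: low deductible gives 46 − 0 = 46; high deductible gives 136 − 55 = 81. Would deviate. ✗
Try safe → low deductible, risky → high deductible:
  If types separate, low deductible earns payment 136 and high deductible earns 46.
  Safe: low deductible gives 136 − 0 = 136; high deductible gives 46 − 35 = 11. No deviation. ✓
  Risky: high deductible gives 46 − 55 = -9; low deductible gives 136 − 0 = 136. Would deviate. ✗
Neither assignment is incentive-compatible.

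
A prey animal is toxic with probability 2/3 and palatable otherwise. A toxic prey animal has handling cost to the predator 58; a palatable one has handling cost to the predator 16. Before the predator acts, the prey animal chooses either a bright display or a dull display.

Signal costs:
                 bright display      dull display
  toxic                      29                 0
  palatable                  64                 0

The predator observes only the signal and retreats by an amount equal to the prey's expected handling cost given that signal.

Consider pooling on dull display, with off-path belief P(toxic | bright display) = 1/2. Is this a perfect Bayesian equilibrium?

On the equilibrium path (dull display) the predator holds the prior 2/3 and pays 2/3·58 + 1/3·16 = 44. Off-path (bright display) belief 1/2 gives 1/2·58 + 1/2·16 = 37.
Toxic: dull display gives 44 − 0 = 44; bright display gives 37 − 29 = 8. Stays. ✓
Palatable: dull display gives 44 − 0 = 44; bright display gives 37 − 64 = -27. Stays. ✓
Beliefs are Bayes-consistent on-path and both types best-respond.

Yes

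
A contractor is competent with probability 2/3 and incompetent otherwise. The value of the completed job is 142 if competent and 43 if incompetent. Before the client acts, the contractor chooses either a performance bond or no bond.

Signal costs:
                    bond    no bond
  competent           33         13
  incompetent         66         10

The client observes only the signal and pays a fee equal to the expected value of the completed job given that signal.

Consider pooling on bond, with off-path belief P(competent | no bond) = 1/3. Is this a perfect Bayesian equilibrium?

On the equilibrium path (bond) the client holds the prior 2/3 and pays 2/3·142 + 1/3·43 = 109. Off-path (no bond) belief 1/3 gives 1/3·142 + 2/3·43 = 76.
Competent: bond gives 109 − 33 = 76; no bond gives 76 − 13 = 63. Stays. ✓
Incompetent: bond gives 109 − 66 = 43; no bond gives 76 − 10 = 66. Deviates. ✗

No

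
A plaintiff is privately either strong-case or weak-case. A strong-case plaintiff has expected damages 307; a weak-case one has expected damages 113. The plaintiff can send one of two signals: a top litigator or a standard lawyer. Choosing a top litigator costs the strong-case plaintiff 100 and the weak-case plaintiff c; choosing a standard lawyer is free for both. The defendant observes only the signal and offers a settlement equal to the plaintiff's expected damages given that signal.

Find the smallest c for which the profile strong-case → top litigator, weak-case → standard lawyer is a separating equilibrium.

Under separation: top litigator → strong-case (pays 307); standard lawyer → weak-case (pays 113).
Strong-case: 307 − 100 = 207 ≥ 113 − 0 = 113. Holds regardless of c. ✓
Weak-case: 113 − 0 ≥ 307 − c, so c ≥ 307 − 113 = 194.

194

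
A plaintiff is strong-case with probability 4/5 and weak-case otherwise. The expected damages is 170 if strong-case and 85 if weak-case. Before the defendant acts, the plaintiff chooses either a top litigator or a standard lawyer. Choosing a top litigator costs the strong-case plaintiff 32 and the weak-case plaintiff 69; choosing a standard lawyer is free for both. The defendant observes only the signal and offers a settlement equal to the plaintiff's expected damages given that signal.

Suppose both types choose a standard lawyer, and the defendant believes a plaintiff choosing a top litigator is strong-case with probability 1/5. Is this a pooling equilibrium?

Yes

At the pooled signal (standard lawyer) the defendant holds the prior 4/5 and pays 4/5·170 + 1/5·85 = 153. Off-path (top litigator) belief 1/5 gives 1/5·170 + 4/5·85 = 102.
Strong-case: standard lawyer gives 153 − 0 = 153; top litigator gives 102 − 32 = 70. Stays. ✓
Weak-case: standard lawyer gives 153 − 0 = 153; top litigator gives 102 − 69 = 33. Stays. ✓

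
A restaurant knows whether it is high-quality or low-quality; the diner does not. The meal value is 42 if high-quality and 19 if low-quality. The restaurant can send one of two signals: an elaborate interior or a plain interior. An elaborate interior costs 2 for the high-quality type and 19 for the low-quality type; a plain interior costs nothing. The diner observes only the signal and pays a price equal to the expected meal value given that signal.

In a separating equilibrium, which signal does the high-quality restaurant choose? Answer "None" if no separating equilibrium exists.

Try high-quality → elaborate interior, low-quality → plain interior:
  If types separate, elaborate interior earns payment 42 and plain interior earns 19.
  High-quality: elaborate interior gives 42 − 2 = 40; plain interior gives 19 − 0 = 19. No deviation. ✓
  Low-quality: plain interior gives 19 − 0 = 19; elaborate interior gives 42 − 19 = 23. Would deviate. ✗
Try high-quality → plain interior, low-quality → elaborate interior:
  If types separate, plain interior earns payment 42 and elaborate interior earns 19.
  High-quality: plain interior gives 42 − 0 = 42; elaborate interior gives 19 − 2 = 17. No deviation. ✓
  Low-quality: elaborate interior gives 19 − 19 = 0; plain interior gives 42 − 0 = 42. Would deviate. ✗
Neither assignment is incentive-compatible.

None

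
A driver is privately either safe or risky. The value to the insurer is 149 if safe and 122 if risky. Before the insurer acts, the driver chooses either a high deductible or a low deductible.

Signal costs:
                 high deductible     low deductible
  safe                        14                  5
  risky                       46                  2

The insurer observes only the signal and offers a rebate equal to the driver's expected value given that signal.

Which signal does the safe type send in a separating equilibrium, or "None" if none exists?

high deductible

Try safe → high deductible, risky → low deductible:
  Under separation the insurer infers type exactly: high deductible → safe (pays 149), low deductible → risky (pays 122).
  Safe: high deductible gives 149 − 14 = 135; low deductible gives 122 − 5 = 117. No deviation. ✓
  Risky: low deductible gives 122 − 2 = 120; high deductible gives 149 − 46 = 103. No deviation. ✓
Both hold — the safe type sends high deductible.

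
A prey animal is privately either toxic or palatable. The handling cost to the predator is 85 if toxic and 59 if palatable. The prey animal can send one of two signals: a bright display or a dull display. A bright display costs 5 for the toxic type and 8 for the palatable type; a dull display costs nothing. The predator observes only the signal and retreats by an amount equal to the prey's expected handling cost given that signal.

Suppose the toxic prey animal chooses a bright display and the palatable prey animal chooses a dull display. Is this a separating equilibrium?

No

If types separate, bright display earns payment 85 and dull display earns 59.
Toxic: bright display gives 85 − 5 = 80; dull display gives 59 − 0 = 59. No deviation. ✓
Palatable: dull display gives 59 − 0 = 59; bright display gives 85 − 8 = 77. Would deviate. ✗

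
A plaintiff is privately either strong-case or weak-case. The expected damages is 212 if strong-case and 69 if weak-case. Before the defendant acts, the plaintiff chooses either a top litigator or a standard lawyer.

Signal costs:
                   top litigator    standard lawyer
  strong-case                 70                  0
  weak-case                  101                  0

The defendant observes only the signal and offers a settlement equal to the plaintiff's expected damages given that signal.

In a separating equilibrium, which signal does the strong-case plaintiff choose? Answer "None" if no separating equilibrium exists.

Try strong-case → top litigator, weak-case → standard lawyer:
  If types separate, top litigator earns payment 212 and standard lawyer earns 69.
  Strong-case: top litigator gives 212 − 70 = 142; standard lawyer gives 69 − 0 = 69. No deviation. ✓
  Weak-case: standard lawyer gives 69 − 0 = 69; top litigator gives 212 − 101 = 111. Would deviate. ✗
Try strong-case → standard lawyer, weak-case → top litigator:
  If types separate, standard lawyer earns payment 212 and top litigator earns 69.
  Strong-case: standard lawyer gives 212 − 0 = 212; top litigator gives 69 − 70 = -1. No deviation. ✓
  Weak-case: top litigator gives 69 − 101 = -32; standard lawyer gives 212 − 0 = 212. Would deviate. ✗
Neither assignment is incentive-compatible.

None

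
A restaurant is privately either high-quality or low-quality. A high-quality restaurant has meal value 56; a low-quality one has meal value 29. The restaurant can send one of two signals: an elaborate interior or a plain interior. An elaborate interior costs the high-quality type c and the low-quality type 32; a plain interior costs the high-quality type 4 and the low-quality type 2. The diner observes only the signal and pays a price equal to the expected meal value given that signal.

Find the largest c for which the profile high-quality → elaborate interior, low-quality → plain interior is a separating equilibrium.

Under separation: elaborate interior → high-quality (pays 56); plain interior → low-quality (pays 29).
Low-quality: 29 − 2 = 27 ≥ 56 − 32 = 24. Holds regardless of c. ✓
High-quality: 56 − c ≥ 29 − 4, so c ≤ 56 − 25 = 31.

31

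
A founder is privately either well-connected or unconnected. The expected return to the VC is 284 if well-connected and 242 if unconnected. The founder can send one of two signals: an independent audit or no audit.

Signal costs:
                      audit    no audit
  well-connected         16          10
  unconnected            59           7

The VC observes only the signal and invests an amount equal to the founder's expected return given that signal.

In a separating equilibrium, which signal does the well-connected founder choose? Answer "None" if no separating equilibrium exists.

Try well-connected → audit, unconnected → no audit:
  Under separation the VC infers type exactly: audit → well-connected (pays 284), no audit → unconnected (pays 242).
  Well-connected: audit gives 284 − 16 = 268; no audit gives 242 − 10 = 232. No deviation. ✓
  Unconnected: no audit gives 242 − 7 = 235; audit gives 284 − 59 = 225. No deviation. ✓
Both hold — the well-connected type sends audit.

audit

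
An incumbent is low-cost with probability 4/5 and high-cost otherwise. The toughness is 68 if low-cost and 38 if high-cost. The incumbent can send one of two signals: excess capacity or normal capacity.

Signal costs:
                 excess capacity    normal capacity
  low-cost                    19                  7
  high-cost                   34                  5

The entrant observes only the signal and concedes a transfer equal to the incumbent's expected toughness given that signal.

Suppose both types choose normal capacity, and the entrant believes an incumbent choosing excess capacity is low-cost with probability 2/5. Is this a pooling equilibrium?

Yes

On the equilibrium path (normal capacity) the entrant holds the prior 4/5 and pays 4/5·68 + 1/5·38 = 62. Off-path (excess capacity) belief 2/5 gives 2/5·68 + 3/5·38 = 50.
Low-cost: normal capacity gives 62 − 7 = 55; excess capacity gives 50 − 19 = 31. Stays. ✓
High-cost: normal capacity gives 62 − 5 = 57; excess capacity gives 50 − 34 = 16. Stays. ✓
Beliefs are Bayes-consistent on-path and both types best-respond.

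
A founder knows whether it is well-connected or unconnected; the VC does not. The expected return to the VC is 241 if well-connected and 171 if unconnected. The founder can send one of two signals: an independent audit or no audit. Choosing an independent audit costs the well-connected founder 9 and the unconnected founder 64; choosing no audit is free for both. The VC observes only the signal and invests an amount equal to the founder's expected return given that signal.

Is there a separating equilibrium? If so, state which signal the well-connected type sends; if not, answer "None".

None

Try well-connected → audit, unconnected → no audit:
  Under separation the VC infers type exactly: audit → well-connected (pays 241), no audit → unconnected (pays 171).
  Well-connected: audit gives 241 − 9 = 232; no audit gives 171 − 0 = 171. No deviation. ✓
  Unconnected: no audit gives 171 − 0 = 171; audit gives 241 − 64 = 177. Would deviate. ✗
Try well-connected → no audit, unconnected → audit:
  Under separation the VC infers type exactly: no audit → well-connected (pays 241), audit → unconnected (pays 171).
  Well-connected: no audit gives 241 − 0 = 241; audit gives 171 − 9 = 162. No deviation. ✓
  Unconnected: audit gives 171 − 64 = 107; no audit gives 241 − 0 = 241. Would deviate. ✗
Neither assignment is incentive-compatible.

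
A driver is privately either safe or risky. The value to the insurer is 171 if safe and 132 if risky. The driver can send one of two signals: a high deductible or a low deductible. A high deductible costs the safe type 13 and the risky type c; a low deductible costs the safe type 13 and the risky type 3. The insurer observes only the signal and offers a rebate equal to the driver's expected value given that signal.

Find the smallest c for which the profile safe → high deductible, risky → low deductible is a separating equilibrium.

42

Under separation: high deductible → safe (pays 171); low deductible → risky (pays 132).
Safe: 171 − 13 = 158 ≥ 132 − 13 = 119. Holds regardless of c. ✓
Risky: 132 − 3 ≥ 171 − c, so c ≥ 171 − 129 = 42.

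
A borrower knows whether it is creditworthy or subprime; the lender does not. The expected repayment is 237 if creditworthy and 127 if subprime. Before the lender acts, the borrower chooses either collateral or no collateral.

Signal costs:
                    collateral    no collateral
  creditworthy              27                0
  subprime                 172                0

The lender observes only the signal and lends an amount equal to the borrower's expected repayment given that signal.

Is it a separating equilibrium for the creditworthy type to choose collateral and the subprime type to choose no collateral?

Yes

If types separate, collateral earns payment 237 and no collateral earns 127.
Creditworthy: collateral gives 237 − 27 = 210; no collateral gives 127 − 0 = 127. No deviation. ✓
Subprime: no collateral gives 127 − 0 = 127; collateral gives 237 − 172 = 65. No deviation. ✓
Both incentive constraints hold.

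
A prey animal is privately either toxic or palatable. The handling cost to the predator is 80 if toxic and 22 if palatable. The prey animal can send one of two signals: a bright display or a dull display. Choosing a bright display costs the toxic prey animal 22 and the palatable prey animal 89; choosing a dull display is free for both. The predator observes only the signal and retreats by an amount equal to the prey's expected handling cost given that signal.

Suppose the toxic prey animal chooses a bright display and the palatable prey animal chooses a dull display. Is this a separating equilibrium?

Under separation the predator infers type exactly: bright display → toxic (pays 80), dull display → palatable (pays 22).
Toxic: bright display gives 80 − 22 = 58; dull display gives 22 − 0 = 22. No deviation. ✓
Palatable: dull display gives 22 − 0 = 22; bright display gives 80 − 89 = -9. No deviation. ✓
Neither type gains from mimicking the other.

Yes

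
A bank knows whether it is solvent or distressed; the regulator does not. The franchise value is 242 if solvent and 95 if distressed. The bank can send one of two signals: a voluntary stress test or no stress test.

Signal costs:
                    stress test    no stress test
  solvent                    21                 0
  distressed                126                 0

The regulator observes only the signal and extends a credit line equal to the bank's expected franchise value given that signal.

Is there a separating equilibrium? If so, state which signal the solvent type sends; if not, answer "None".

None

Try solvent → stress test, distressed → no stress test:
  Under separation the regulator infers type exactly: stress test → solvent (pays 242), no stress test → distressed (pays 95).
  Solvent: stress test gives 242 − 21 = 221; no stress test gives 95 − 0 = 95. No deviation. ✓
  Distressed: no stress test gives 95 − 0 = 95; stress test gives 242 − 126 = 116. Would deviate. ✗
Try solvent → no stress test, distressed → stress test:
  Under separation the regulator infers type exactly: no stress test → solvent (pays 242), stress test → distressed (pays 95).
  Solvent: no stress test gives 242 − 0 = 242; stress test gives 95 − 21 = 74. No deviation. ✓
  Distressed: stress test gives 95 − 126 = -31; no stress test gives 242 − 0 = 242. Would deviate. ✗
Neither assignment is incentive-compatible.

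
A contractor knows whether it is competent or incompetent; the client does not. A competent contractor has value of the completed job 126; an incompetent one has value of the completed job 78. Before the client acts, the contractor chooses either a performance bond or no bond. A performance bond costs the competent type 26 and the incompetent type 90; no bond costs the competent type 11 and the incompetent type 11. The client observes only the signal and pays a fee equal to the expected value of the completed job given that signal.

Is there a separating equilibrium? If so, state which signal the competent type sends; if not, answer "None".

bond

Try competent → bond, incompetent → no bond:
  Under separation the client infers type exactly: bond → competent (pays 126), no bond → incompetent (pays 78).
  Competent: bond gives 126 − 26 = 100; no bond gives 78 − 11 = 67. No deviation. ✓
  Incompetent: no bond gives 78 − 11 = 67; bond gives 126 − 90 = 36. No deviation. ✓
Both hold — the competent type sends bond.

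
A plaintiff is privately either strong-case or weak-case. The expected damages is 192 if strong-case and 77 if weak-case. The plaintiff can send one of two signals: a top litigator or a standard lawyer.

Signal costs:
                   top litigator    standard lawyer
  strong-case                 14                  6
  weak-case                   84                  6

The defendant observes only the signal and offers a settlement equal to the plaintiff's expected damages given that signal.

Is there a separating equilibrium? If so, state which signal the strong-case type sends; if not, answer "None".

None

Try strong-case → top litigator, weak-case → standard lawyer:
  Under separation the defendant infers type exactly: top litigator → strong-case (pays 192), standard lawyer → weak-case (pays 77).
  Strong-case: top litigator gives 192 − 14 = 178; standard lawyer gives 77 − 6 = 71. No deviation. ✓
  Weak-case: standard lawyer gives 77 − 6 = 71; top litigator gives 192 − 84 = 108. Would deviate. ✗
Try strong-case → standard lawyer, weak-case → top litigator:
  Under separation the defendant infers type exactly: standard lawyer → strong-case (pays 192), top litigator → weak-case (pays 77).
  Strong-case: standard lawyer gives 192 − 6 = 186; top litigator gives 77 − 14 = 63. No deviation. ✓
  Weak-case: top litigator gives 77 − 84 = -7; standard lawyer gives 192 − 6 = 186. Would deviate. ✗
Neither assignment is incentive-compatible.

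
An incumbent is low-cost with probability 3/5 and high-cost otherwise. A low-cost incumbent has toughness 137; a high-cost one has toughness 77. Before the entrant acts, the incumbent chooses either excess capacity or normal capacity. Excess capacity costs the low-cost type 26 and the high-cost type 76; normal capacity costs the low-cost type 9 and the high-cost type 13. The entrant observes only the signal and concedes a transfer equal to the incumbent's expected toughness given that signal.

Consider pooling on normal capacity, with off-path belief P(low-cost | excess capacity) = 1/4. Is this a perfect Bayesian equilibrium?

On the equilibrium path (normal capacity) the entrant holds the prior 3/5 and pays 3/5·137 + 2/5·77 = 113. Off-path (excess capacity) belief 1/4 gives 1/4·137 + 3/4·77 = 92.
Low-cost: normal capacity gives 113 − 9 = 104; excess capacity gives 92 − 26 = 66. Stays. ✓
High-cost: normal capacity gives 113 − 13 = 100; excess capacity gives 92 − 76 = 16. Stays. ✓
Beliefs are Bayes-consistent on-path and both types best-respond.

Yes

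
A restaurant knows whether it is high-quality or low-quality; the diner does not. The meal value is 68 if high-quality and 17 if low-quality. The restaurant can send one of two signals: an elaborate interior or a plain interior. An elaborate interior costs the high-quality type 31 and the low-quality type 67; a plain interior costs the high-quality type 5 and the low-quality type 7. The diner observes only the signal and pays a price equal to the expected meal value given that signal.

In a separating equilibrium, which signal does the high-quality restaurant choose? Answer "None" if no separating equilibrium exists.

Try high-quality → elaborate interior, low-quality → plain interior:
  If types separate, elaborate interior earns payment 68 and plain interior earns 17.
  High-quality: elaborate interior gives 68 − 31 = 37; plain interior gives 17 − 5 = 12. No deviation. ✓
  Low-quality: plain interior gives 17 − 7 = 10; elaborate interior gives 68 − 67 = 1. No deviation. ✓
Both hold — the high-quality type sends elaborate interior.

elaborate interior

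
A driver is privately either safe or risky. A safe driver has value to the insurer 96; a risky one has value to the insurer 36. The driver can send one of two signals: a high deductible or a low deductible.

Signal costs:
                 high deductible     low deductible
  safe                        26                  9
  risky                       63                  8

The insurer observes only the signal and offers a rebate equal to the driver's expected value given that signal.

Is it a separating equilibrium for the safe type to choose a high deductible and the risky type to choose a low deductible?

No

If types separate, high deductible earns payment 96 and low deductible earns 36.
Safe: high deductible gives 96 − 26 = 70; low deductible gives 36 − 9 = 27. No deviation. ✓
Risky: low deductible gives 36 − 8 = 28; high deductible gives 96 − 63 = 33. Would deviate. ✗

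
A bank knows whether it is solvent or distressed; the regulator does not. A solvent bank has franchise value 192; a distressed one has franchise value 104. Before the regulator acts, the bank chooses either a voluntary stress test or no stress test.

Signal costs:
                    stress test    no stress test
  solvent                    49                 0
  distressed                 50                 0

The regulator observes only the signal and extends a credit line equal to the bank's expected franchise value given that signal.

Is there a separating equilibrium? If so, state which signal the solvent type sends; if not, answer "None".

None

Try solvent → stress test, distressed → no stress test:
  Under separation the regulator infers type exactly: stress test → solvent (pays 192), no stress test → distressed (pays 104).
  Solvent: stress test gives 192 − 49 = 143; no stress test gives 104 − 0 = 104. No deviation. ✓
  Distressed: no stress test gives 104 − 0 = 104; stress test gives 192 − 50 = 142. Would deviate. ✗
Try solvent → no stress test, distressed → stress test:
  Under separation the regulator infers type exactly: no stress test → solvent (pays 192), stress test → distressed (pays 104).
  Solvent: no stress test gives 192 − 0 = 192; stress test gives 104 − 49 = 55. No deviation. ✓
  Distressed: stress test gives 104 − 50 = 54; no stress test gives 192 − 0 = 192. Would deviate. ✗
Neither assignment is incentive-compatible.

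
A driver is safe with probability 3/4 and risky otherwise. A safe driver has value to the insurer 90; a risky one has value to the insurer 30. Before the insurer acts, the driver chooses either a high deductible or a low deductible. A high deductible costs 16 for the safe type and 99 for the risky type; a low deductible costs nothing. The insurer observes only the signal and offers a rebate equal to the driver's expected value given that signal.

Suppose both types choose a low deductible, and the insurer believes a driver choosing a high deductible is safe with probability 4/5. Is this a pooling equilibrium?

At the pooled signal (low deductible) the insurer holds the prior 3/4 and pays 3/4·90 + 1/4·30 = 75. Off-path (high deductible) belief 4/5 gives 4/5·90 + 1/5·30 = 78.
Safe: low deductible gives 75 − 0 = 75; high deductible gives 78 − 16 = 62. Stays. ✓
Risky: low deductible gives 75 − 0 = 75; high deductible gives 78 − 99 = -21. Stays. ✓

Yes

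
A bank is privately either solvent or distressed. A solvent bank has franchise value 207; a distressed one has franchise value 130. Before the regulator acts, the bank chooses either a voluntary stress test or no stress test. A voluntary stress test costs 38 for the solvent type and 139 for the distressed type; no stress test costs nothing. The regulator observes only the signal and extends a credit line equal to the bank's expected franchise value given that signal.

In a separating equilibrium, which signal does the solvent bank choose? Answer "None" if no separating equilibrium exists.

stress test

Try solvent → stress test, distressed → no stress test:
  If types separate, stress test earns payment 207 and no stress test earns 130.
  Solvent: stress test gives 207 − 38 = 169; no stress test gives 130 − 0 = 130. No deviation. ✓
  Distressed: no stress test gives 130 − 0 = 130; stress test gives 207 − 139 = 68. No deviation. ✓
Both hold — the solvent type sends stress test.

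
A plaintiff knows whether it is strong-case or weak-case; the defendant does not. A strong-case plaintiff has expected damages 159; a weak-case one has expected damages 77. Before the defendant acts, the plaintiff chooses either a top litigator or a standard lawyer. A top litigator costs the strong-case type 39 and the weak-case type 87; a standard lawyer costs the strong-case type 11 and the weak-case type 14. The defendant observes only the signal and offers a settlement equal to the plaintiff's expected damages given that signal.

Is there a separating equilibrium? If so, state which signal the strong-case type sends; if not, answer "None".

None

Try strong-case → top litigator, weak-case → standard lawyer:
  Under separation the defendant infers type exactly: top litigator → strong-case (pays 159), standard lawyer → weak-case (pays 77).
  Strong-case: top litigator gives 159 − 39 = 120; standard lawyer gives 77 − 11 = 66. No deviation. ✓
  Weak-case: standard lawyer gives 77 − 14 = 63; top litigator gives 159 − 87 = 72. Would deviate. ✗
Try strong-case → standard lawyer, weak-case → top litigator:
  Under separation the defendant infers type exactly: standard lawyer → strong-case (pays 159), top litigator → weak-case (pays 77).
  Strong-case: standard lawyer gives 159 − 11 = 148; top litigator gives 77 − 39 = 38. No deviation. ✓
  Weak-case: top litigator gives 77 − 87 = -10; standard lawyer gives 159 − 14 = 145. Would deviate. ✗
Neither assignment is incentive-compatible.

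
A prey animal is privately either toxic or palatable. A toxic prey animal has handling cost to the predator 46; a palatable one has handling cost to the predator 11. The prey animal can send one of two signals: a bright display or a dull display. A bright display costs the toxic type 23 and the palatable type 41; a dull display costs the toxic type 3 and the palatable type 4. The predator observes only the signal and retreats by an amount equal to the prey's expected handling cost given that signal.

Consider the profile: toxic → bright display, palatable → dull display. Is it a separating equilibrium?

If types separate, bright display earns payment 46 and dull display earns 11.
Toxic: bright display gives 46 − 23 = 23; dull display gives 11 − 3 = 8. No deviation. ✓
Palatable: dull display gives 11 − 4 = 7; bright display gives 46 − 41 = 5. No deviation. ✓
Both incentive constraints hold.

Yes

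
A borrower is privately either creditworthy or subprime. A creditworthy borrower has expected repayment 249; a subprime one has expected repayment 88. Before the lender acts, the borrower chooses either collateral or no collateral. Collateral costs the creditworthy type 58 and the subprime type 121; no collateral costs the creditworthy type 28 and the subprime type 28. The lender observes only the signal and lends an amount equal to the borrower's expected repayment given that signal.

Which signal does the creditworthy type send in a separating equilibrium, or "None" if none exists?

None

Try creditworthy → collateral, subprime → no collateral:
  If types separate, collateral earns payment 249 and no collateral earns 88.
  Creditworthy: collateral gives 249 − 58 = 191; no collateral gives 88 − 28 = 60. No deviation. ✓
  Subprime: no collateral gives 88 − 28 = 60; collateral gives 249 − 121 = 128. Would deviate. ✗
Try creditworthy → no collateral, subprime → collateral:
  If types separate, no collateral earns payment 249 and collateral earns 88.
  Creditworthy: no collateral gives 249 − 28 = 221; collateral gives 88 − 58 = 30. No deviation. ✓
  Subprime: collateral gives 88 − 121 = -33; no collateral gives 249 − 28 = 221. Would deviate. ✗
Neither assignment is incentive-compatible.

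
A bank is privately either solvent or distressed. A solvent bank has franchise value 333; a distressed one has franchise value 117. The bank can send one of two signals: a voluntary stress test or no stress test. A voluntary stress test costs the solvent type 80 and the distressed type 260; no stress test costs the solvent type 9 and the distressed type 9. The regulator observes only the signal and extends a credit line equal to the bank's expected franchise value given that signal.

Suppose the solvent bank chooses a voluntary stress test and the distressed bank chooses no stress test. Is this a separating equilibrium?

If types separate, stress test earns payment 333 and no stress test earns 117.
Solvent: stress test gives 333 − 80 = 253; no stress test gives 117 − 9 = 108. No deviation. ✓
Distressed: no stress test gives 117 − 9 = 108; stress test gives 333 − 260 = 73. No deviation. ✓
Neither type gains from mimicking the other.

Yes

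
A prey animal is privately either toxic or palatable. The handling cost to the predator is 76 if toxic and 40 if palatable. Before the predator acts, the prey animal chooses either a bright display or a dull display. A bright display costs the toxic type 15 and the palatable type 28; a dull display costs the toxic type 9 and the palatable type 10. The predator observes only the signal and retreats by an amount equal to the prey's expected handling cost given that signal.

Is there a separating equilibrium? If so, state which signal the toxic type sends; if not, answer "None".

Try toxic → bright display, palatable → dull display:
  If types separate, bright display earns payment 76 and dull display earns 40.
  Toxic: bright display gives 76 − 15 = 61; dull display gives 40 − 9 = 31. No deviation. ✓
  Palatable: dull display gives 40 − 10 = 30; bright display gives 76 − 28 = 48. Would deviate. ✗
Try toxic → dull display, palatable → bright display:
  If types separate, dull display earns payment 76 and bright display earns 40.
  Toxic: dull display gives 76 − 9 = 67; bright display gives 40 − 15 = 25. No deviation. ✓
  Palatable: bright display gives 40 − 28 = 12; dull display gives 76 − 10 = 66. Would deviate. ✗
Neither assignment is incentive-compatible.

None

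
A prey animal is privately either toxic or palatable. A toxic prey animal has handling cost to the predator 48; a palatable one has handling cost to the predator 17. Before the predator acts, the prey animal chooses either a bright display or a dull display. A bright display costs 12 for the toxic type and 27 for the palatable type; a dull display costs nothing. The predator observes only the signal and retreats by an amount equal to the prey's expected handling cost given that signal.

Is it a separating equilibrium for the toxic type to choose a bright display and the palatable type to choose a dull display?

No

Under separation the predator infers type exactly: bright display → toxic (pays 48), dull display → palatable (pays 17).
Toxic: bright display gives 48 − 12 = 36; dull display gives 17 − 0 = 17. No deviation. ✓
Palatable: dull display gives 17 − 0 = 17; bright display gives 48 − 27 = 21. Would deviate. ✗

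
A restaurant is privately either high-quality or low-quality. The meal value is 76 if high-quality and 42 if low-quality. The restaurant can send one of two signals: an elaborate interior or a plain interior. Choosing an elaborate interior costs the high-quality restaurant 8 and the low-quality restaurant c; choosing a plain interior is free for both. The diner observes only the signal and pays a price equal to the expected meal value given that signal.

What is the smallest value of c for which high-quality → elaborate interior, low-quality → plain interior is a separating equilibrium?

Under separation: elaborate interior → high-quality (pays 76); plain interior → low-quality (pays 42).
High-quality: 76 − 8 = 68 ≥ 42 − 0 = 42. Holds regardless of c. ✓
Low-quality: 42 − 0 ≥ 76 − c, so c ≥ 76 − 42 = 34.

34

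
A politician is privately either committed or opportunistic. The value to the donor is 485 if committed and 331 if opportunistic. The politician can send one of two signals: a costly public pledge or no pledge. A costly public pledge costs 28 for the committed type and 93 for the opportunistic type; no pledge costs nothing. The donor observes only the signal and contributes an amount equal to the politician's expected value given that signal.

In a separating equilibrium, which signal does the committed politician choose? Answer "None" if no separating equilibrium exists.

Try committed → pledge, opportunistic → no pledge:
  Under separation the donor infers type exactly: pledge → committed (pays 485), no pledge → opportunistic (pays 331).
  Committed: pledge gives 485 − 28 = 457; no pledge gives 331 − 0 = 331. No deviation. ✓
  Opportunistic: no pledge gives 331 − 0 = 331; pledge gives 485 − 93 = 392. Would deviate. ✗
Try committed → no pledge, opportunistic → pledge:
  Under separation the donor infers type exactly: no pledge → committed (pays 485), pledge → opportunistic (pays 331).
  Committed: no pledge gives 485 − 0 = 485; pledge gives 331 − 28 = 303. No deviation. ✓
  Opportunistic: pledge gives 331 − 93 = 238; no pledge gives 485 − 0 = 485. Would deviate. ✗
Neither assignment is incentive-compatible.

None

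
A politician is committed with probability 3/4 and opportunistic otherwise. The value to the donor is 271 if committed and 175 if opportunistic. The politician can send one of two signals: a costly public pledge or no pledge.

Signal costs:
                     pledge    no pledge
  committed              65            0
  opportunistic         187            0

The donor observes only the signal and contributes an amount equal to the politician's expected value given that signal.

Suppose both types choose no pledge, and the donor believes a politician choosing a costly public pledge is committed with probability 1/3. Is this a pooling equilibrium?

Yes

At the pooled signal (no pledge) the donor holds the prior 3/4 and pays 3/4·271 + 1/4·175 = 247. Off-path (pledge) belief 1/3 gives 1/3·271 + 2/3·175 = 207.
Committed: no pledge gives 247 − 0 = 247; pledge gives 207 − 65 = 142. Stays. ✓
Opportunistic: no pledge gives 247 − 0 = 247; pledge gives 207 − 187 = 20. Stays. ✓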